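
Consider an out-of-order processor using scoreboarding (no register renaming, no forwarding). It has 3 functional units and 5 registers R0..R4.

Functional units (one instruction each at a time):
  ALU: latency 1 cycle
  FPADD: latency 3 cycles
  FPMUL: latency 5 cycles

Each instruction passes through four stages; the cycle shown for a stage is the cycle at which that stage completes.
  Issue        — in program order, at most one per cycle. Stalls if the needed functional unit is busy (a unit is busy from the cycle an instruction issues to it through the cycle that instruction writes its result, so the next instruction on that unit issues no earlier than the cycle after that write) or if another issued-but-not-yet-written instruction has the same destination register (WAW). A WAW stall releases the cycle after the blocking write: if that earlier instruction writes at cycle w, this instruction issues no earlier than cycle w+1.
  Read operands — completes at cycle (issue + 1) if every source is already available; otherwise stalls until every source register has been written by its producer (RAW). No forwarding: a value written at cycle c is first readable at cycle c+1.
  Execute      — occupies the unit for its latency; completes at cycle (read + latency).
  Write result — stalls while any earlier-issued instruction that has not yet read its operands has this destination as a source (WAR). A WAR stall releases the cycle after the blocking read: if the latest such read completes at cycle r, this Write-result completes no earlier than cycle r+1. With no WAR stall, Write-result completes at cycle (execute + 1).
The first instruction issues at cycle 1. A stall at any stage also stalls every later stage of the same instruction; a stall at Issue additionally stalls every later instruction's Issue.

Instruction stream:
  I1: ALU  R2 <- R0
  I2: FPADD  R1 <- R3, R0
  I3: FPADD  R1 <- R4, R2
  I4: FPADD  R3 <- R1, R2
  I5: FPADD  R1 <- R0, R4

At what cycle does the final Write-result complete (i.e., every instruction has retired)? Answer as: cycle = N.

[I1] 1/2/3/4
[I2] 2/3/6/7
[I3] 8/9/12/13  (struct: FPADD busy until I2 writes@7)
[I4] 14/15/18/19  (struct: FPADD busy until I3 writes@13)
[I5] 20/21/24/25  (struct: FPADD busy until I4 writes@19)

cycle = 25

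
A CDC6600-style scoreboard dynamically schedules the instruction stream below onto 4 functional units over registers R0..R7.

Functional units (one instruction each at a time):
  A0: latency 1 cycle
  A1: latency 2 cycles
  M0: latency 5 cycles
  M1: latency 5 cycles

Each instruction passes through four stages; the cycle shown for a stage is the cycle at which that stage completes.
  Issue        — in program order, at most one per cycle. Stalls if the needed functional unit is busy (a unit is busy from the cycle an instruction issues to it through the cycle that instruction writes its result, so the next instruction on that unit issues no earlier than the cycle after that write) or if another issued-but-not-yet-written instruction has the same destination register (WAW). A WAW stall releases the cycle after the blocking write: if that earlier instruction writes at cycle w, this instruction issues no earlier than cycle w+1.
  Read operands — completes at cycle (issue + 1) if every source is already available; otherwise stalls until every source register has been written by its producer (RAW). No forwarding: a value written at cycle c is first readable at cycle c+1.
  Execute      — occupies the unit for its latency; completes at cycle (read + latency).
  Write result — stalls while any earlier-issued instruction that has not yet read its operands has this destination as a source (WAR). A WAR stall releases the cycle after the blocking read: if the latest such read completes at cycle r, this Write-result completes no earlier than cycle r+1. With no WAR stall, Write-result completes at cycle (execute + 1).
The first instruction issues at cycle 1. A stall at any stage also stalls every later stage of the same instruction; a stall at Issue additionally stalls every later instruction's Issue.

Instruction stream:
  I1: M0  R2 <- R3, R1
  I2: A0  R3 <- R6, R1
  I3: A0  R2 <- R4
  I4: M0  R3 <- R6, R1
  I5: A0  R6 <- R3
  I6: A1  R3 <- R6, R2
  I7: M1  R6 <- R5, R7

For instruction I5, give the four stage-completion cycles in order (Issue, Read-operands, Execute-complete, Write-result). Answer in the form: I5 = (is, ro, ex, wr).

I1 -> (1, 2, 7, 8)
I2 -> (2, 3, 4, 5)
I3 -> (9, 10, 11, 12)  // WAW R2: wait I1 write@8
I4 -> (10, 11, 16, 17)
I5 -> (13, 18, 19, 20)  // struct: A0 busy until I3 writes@12, RAW R3: wait I4 write@17
I6 -> (18, 21, 23, 24)  // WAW R3: wait I4 write@17, RAW R6: wait I5 write@20
I7 -> (21, 22, 27, 28)  // WAW R6: wait I5 write@20

I5 = (13, 18, 19, 20)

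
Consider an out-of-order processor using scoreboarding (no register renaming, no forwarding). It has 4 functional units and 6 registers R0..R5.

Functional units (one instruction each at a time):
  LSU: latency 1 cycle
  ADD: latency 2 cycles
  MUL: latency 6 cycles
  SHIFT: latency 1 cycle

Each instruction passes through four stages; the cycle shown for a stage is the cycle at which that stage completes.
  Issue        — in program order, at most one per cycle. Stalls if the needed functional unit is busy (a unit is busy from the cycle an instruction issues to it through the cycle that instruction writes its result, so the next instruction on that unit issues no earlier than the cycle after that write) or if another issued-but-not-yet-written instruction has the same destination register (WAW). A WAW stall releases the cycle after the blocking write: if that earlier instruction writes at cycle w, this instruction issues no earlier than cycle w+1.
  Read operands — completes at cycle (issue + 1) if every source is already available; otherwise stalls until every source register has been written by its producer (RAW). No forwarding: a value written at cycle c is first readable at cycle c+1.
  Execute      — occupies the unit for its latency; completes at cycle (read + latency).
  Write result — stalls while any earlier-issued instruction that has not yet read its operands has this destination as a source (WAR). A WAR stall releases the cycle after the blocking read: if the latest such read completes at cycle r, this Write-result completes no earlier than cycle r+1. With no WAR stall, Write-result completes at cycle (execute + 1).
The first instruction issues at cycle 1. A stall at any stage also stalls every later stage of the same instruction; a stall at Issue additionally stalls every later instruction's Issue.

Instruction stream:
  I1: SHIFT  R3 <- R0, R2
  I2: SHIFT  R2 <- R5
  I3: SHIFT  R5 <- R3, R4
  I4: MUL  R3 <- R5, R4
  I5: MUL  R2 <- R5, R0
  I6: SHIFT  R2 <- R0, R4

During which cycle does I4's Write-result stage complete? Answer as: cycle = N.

t=1  I1 dispatched to SHIFT
t=2  I1 operands ready
t=3  I1 complete
t=4  R3←I1
t=5  I2 dispatched to SHIFT
t=6  I2 operands ready
t=7  I2 complete
t=8  R2←I2
t=9  I3 dispatched to SHIFT
t=10  I3 operands ready; I4 dispatched to MUL
t=11  I3 complete
t=12  R5←I3
t=13  I4 operands ready
t=19  I4 complete
t=20  R3←I4
t=21  I5 dispatched to MUL
t=22  I5 operands ready
t=28  I5 complete
t=29  R2←I5
t=30  I6 dispatched to SHIFT
t=31  I6 operands ready
t=32  I6 complete
t=33  R2←I6

cycle = 20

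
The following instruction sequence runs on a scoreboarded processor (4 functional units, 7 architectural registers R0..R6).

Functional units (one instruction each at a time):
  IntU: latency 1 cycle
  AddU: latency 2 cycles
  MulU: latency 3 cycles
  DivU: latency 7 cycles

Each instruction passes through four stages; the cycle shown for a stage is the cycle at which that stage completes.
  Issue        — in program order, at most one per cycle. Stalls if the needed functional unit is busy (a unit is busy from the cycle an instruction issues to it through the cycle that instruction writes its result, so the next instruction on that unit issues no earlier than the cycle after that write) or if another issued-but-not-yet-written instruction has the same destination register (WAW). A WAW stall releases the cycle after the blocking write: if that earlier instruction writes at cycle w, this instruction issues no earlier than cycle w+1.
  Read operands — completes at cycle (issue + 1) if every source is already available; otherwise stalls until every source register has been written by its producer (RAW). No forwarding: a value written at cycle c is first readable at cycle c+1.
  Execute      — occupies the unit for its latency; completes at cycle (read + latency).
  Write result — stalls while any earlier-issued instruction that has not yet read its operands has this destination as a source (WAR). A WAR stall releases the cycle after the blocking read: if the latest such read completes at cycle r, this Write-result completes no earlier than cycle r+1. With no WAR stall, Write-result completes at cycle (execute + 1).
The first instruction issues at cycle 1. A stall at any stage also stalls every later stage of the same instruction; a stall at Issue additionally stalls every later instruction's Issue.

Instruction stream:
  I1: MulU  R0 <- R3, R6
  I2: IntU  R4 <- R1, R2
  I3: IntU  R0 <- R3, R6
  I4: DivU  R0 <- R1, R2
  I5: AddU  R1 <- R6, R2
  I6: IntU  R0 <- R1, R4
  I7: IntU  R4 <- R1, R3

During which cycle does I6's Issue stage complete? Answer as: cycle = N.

1) issue 1, read 2, done 5, write 6
2) issue 2, read 3, done 4, write 5
3) issue 7, read 8, done 9, write 10  <WAW R0: wait I1 write@6>
4) issue 11, read 12, done 19, write 20  <WAW R0: wait I3 write@10>
5) issue 12, read 13, done 15, write 16
6) issue 21, read 22, done 23, write 24  <WAW R0: wait I4 write@20>
7) issue 25, read 26, done 27, write 28  <struct: IntU busy until I6 writes@24>

cycle = 21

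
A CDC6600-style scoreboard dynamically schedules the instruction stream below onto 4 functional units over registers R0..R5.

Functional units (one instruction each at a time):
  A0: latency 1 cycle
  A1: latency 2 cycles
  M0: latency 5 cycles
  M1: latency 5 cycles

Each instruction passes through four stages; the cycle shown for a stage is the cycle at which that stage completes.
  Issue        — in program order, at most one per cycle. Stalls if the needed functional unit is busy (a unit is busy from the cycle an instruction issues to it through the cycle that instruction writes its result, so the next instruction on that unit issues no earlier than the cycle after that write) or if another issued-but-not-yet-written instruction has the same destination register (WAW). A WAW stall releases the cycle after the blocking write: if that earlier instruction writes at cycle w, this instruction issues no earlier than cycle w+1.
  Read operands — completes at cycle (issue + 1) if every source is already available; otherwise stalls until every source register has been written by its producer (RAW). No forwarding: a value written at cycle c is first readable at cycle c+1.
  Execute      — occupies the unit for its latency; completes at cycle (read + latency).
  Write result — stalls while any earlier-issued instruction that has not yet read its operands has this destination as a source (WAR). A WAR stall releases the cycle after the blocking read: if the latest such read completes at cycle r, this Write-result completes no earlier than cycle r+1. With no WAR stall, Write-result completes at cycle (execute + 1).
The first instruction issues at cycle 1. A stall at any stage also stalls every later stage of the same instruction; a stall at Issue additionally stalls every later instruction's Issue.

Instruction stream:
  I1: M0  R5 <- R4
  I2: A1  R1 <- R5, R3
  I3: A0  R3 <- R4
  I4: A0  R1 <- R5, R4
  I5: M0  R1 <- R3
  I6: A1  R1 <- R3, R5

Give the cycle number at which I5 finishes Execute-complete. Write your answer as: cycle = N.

I1 -> (1, 2, 7, 8)
I2 -> (2, 9, 11, 12)  // RAW R5: wait I1 write@8
I3 -> (3, 4, 5, 10)  // WAR R3: wait I2 read@9
I4 -> (13, 14, 15, 16)  // WAW R1: wait I2 write@12
I5 -> (17, 18, 23, 24)  // WAW R1: wait I4 write@16
I6 -> (25, 26, 28, 29)  // WAW R1: wait I5 write@24

cycle = 23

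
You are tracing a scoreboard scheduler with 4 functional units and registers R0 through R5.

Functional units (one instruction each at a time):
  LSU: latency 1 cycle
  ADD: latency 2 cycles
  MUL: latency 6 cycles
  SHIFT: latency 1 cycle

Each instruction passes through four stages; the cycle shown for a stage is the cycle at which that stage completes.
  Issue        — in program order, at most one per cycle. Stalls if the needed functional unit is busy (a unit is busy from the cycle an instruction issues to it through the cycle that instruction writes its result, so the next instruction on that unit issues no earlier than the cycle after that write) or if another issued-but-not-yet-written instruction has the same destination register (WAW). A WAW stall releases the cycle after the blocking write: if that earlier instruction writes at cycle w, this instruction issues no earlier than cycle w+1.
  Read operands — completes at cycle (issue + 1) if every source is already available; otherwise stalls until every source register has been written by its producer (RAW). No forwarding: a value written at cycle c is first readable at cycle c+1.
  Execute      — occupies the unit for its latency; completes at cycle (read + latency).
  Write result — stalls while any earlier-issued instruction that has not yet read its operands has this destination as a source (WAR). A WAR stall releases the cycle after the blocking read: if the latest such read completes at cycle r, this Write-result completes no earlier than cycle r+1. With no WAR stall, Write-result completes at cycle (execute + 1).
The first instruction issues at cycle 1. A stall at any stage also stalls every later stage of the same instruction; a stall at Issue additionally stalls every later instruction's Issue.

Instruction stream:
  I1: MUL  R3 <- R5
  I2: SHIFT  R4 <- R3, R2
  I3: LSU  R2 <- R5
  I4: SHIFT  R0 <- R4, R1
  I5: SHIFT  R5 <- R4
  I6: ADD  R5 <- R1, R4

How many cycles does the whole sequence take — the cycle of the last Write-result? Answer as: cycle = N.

cycle 1: issue I1 (MUL)
cycle 2: I1 read-ops, issue I2 (SHIFT)
cycle 3: issue I3 (LSU)
cycle 4: I3 read-ops
cycle 5: I3 finished on LSU
cycle 8: I1 finished on MUL
cycle 9: I1→R3
cycle 10: I2 read-ops
cycle 11: I2 finished on SHIFT, I3→R2
cycle 12: I2→R4
cycle 13: issue I4 (SHIFT)
cycle 14: I4 read-ops
cycle 15: I4 finished on SHIFT
cycle 16: I4→R0
cycle 17: issue I5 (SHIFT)
cycle 18: I5 read-ops
cycle 19: I5 finished on SHIFT
cycle 20: I5→R5
cycle 21: issue I6 (ADD)
cycle 22: I6 read-ops
cycle 24: I6 finished on ADD
cycle 25: I6→R5

cycle = 25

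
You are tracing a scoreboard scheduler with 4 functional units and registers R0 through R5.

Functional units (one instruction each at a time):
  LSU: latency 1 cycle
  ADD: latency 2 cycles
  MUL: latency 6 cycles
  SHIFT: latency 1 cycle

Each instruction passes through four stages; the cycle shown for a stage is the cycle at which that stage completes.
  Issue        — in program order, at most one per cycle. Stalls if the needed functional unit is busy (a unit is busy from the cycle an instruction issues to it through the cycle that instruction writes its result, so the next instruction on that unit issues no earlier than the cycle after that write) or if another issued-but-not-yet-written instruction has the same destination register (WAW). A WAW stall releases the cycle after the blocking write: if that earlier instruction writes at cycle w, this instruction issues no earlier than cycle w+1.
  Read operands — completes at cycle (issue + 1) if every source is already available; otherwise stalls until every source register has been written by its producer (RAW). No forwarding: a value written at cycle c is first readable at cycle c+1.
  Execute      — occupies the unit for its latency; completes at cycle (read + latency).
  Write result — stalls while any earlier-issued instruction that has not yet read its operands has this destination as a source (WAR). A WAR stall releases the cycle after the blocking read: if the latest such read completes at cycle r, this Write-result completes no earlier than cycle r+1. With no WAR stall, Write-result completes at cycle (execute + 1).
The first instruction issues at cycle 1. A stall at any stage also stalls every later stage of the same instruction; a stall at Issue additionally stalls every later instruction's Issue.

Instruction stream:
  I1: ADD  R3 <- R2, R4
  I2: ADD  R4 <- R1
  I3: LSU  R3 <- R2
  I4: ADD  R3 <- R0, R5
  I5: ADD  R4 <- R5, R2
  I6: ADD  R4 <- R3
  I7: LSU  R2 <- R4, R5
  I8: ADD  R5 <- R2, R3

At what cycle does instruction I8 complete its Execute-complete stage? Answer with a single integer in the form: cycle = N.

cycle = 31

I1  is:1  ro:2  ex:4  wr:5
I2  is:6  ro:7  ex:9  wr:10  — struct: ADD busy until I1 writes@5
I3  is:7  ro:8  ex:9  wr:10
I4  is:11  ro:12  ex:14  wr:15  — WAW R3: wait I3 write@10
I5  is:16  ro:17  ex:19  wr:20  — struct: ADD busy until I4 writes@15
I6  is:21  ro:22  ex:24  wr:25  — struct: ADD busy until I5 writes@20
I7  is:22  ro:26  ex:27  wr:28  — RAW R4: wait I6 write@25
I8  is:26  ro:29  ex:31  wr:32  — struct: ADD busy until I6 writes@25, RAW R2: wait I7 write@28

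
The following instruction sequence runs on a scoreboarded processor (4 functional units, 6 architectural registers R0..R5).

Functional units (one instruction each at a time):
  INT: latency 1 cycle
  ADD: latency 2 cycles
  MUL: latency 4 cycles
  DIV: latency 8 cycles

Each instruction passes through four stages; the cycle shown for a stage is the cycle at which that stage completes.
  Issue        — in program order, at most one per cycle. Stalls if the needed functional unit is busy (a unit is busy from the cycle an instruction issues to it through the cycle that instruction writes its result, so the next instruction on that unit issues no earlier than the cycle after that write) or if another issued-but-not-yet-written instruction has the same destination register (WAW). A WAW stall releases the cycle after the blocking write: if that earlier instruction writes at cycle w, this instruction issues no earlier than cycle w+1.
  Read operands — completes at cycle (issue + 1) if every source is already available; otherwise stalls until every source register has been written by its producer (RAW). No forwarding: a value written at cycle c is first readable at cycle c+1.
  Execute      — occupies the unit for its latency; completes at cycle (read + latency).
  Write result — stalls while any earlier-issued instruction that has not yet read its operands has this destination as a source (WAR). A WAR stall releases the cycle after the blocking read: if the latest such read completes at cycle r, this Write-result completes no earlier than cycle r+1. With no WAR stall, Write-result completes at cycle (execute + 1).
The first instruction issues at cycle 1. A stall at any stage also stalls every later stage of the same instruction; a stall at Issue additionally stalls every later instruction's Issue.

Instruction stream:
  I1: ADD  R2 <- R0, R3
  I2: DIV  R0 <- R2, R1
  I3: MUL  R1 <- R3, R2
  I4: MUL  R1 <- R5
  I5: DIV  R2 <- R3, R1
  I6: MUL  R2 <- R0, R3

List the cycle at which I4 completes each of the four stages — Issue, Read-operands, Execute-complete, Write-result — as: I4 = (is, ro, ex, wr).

I1  is:1  ro:2  ex:4  wr:5
I2  is:2  ro:6  ex:14  wr:15  — RAW R2: wait I1 write@5
I3  is:3  ro:6  ex:10  wr:11  — RAW R2: wait I1 write@5
I4  is:12  ro:13  ex:17  wr:18  — struct: MUL busy until I3 writes@11
I5  is:16  ro:19  ex:27  wr:28  — struct: DIV busy until I2 writes@15, RAW R1: wait I4 write@18
I6  is:29  ro:30  ex:34  wr:35  — WAW R2: wait I5 write@28

I4 = (12, 13, 17, 18)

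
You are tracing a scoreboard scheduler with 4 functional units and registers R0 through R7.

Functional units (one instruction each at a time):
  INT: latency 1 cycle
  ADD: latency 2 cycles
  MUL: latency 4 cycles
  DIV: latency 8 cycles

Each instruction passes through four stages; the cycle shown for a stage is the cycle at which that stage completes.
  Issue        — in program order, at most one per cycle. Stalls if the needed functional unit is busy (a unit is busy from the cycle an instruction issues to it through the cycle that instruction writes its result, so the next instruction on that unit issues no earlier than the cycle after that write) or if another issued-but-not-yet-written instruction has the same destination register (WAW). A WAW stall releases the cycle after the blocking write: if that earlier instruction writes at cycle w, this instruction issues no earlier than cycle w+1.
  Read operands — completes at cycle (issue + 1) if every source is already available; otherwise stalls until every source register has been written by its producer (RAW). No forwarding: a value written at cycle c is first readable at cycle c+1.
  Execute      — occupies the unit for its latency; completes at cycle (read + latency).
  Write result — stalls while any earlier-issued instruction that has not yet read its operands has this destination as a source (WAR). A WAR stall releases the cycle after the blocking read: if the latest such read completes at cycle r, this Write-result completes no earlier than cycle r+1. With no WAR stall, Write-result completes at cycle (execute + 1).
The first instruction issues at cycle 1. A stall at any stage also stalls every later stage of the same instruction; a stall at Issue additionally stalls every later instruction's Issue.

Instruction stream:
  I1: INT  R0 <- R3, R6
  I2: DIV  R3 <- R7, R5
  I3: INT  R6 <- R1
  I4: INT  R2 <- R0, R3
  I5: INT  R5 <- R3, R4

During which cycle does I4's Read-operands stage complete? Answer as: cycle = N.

[1] I1 dispatched to INT
[2] I1 operands ready | I2 dispatched to DIV
[3] I1 complete | I2 operands ready
[4] R0←I1
[5] I3 dispatched to INT
[6] I3 operands ready
[7] I3 complete
[8] R6←I3
[9] I4 dispatched to INT
[11] I2 complete
[12] R3←I2
[13] I4 operands ready
[14] I4 complete
[15] R2←I4
[16] I5 dispatched to INT
[17] I5 operands ready
[18] I5 complete
[19] R5←I5

cycle = 13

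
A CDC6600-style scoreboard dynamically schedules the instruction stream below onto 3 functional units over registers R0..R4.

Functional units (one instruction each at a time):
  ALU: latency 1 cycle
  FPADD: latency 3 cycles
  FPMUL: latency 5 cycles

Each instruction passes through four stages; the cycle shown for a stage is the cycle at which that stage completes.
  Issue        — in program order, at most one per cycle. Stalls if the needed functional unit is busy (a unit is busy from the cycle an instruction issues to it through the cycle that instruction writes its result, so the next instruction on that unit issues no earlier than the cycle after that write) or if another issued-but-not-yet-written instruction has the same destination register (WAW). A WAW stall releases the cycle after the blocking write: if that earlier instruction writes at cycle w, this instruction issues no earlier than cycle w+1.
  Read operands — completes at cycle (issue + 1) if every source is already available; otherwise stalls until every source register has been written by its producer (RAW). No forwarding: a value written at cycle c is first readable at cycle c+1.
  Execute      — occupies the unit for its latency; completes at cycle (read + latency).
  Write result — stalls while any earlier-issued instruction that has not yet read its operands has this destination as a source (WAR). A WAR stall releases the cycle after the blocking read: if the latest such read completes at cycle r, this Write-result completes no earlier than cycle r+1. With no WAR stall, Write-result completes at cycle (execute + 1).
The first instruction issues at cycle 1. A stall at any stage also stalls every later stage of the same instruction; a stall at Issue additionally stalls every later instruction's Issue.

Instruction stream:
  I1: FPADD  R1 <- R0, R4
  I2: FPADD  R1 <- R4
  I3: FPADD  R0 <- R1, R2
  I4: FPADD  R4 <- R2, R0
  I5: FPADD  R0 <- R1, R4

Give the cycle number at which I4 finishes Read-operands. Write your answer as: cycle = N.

I1 -> (1, 2, 5, 6)
I2 -> (7, 8, 11, 12)  // struct: FPADD busy until I1 writes@6
I3 -> (13, 14, 17, 18)  // struct: FPADD busy until I2 writes@12
I4 -> (19, 20, 23, 24)  // struct: FPADD busy until I3 writes@18
I5 -> (25, 26, 29, 30)  // struct: FPADD busy until I4 writes@24

cycle = 20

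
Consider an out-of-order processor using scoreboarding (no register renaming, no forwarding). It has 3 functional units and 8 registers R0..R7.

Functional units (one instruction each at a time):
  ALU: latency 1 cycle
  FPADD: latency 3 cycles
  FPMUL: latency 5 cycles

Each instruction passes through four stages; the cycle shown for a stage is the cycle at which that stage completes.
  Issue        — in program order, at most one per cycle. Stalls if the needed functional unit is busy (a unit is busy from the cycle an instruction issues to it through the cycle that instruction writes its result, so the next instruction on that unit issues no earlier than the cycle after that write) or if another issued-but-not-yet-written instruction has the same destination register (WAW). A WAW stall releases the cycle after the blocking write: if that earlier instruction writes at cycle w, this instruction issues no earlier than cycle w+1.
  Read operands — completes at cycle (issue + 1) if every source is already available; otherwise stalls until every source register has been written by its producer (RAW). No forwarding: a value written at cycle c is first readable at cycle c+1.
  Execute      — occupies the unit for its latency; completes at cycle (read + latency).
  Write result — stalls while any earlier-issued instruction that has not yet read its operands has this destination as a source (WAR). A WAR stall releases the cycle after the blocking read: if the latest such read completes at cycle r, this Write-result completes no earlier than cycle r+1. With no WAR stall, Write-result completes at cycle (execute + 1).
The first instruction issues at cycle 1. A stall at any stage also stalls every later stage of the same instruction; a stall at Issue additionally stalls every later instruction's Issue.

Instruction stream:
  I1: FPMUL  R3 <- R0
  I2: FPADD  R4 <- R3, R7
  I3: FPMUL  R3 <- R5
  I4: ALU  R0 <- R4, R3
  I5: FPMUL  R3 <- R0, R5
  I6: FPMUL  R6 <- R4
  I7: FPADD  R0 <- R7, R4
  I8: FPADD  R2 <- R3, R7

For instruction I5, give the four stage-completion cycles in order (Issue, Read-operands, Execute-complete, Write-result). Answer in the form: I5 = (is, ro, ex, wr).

I5 = (17, 20, 25, 26)

I1  is:1  ro:2  ex:7  wr:8
I2  is:2  ro:9  ex:12  wr:13  — RAW R3: wait I1 write@8
I3  is:9  ro:10  ex:15  wr:16  — struct: FPMUL busy until I1 writes@8
I4  is:10  ro:17  ex:18  wr:19  — RAW R3: wait I3 write@16
I5  is:17  ro:20  ex:25  wr:26  — struct: FPMUL busy until I3 writes@16, RAW R0: wait I4 write@19
I6  is:27  ro:28  ex:33  wr:34  — struct: FPMUL busy until I5 writes@26
I7  is:28  ro:29  ex:32  wr:33
I8  is:34  ro:35  ex:38  wr:39  — struct: FPADD busy until I7 writes@33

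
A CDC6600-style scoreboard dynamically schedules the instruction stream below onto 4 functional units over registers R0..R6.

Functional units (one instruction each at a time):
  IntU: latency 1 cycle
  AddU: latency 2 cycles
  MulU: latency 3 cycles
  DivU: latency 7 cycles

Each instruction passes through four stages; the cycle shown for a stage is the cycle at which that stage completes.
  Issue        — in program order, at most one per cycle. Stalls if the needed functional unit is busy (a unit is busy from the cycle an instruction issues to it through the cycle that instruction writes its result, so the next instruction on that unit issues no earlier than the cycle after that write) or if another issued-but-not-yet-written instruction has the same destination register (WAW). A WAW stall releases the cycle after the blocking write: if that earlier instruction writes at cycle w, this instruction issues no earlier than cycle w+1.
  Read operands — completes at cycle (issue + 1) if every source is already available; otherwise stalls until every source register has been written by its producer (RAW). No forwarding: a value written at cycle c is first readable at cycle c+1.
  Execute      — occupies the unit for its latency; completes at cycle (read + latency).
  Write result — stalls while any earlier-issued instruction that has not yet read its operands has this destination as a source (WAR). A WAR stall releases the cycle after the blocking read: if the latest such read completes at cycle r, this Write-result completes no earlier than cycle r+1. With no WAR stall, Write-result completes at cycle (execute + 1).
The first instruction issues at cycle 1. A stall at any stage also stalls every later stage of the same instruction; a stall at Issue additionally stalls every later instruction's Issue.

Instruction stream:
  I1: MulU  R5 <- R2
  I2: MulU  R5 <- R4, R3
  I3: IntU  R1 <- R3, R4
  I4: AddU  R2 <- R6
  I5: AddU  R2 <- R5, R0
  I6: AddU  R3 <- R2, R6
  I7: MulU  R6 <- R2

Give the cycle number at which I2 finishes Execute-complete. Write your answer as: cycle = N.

1) issue 1, read 2, done 5, write 6
2) issue 7, read 8, done 11, write 12  <struct: MulU busy until I1 writes@6>
3) issue 8, read 9, done 10, write 11
4) issue 9, read 10, done 12, write 13
5) issue 14, read 15, done 17, write 18  <struct: AddU busy until I4 writes@13>
6) issue 19, read 20, done 22, write 23  <struct: AddU busy until I5 writes@18>
7) issue 20, read 21, done 24, write 25

cycle = 11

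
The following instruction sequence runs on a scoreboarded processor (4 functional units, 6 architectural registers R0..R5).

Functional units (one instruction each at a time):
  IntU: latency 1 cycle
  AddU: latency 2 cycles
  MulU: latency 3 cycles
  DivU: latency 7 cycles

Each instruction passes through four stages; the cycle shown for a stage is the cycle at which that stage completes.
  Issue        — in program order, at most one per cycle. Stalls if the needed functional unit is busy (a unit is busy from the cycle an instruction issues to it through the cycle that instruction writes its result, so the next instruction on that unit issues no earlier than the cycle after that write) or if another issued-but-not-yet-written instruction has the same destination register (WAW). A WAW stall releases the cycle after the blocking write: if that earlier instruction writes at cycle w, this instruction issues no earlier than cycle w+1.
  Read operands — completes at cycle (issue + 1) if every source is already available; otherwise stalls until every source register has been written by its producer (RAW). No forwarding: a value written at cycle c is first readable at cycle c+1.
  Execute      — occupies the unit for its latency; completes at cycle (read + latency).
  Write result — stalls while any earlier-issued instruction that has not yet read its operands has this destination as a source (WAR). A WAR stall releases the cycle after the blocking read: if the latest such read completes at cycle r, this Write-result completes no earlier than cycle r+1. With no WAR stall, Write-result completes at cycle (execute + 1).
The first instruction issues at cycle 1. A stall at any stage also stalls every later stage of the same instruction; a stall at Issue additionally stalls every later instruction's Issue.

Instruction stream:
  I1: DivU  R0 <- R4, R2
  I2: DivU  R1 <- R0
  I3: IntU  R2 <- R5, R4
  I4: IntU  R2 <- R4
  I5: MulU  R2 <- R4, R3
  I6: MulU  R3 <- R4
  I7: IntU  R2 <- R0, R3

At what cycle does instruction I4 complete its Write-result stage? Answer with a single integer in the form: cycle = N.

[1] issue I1 (DivU)
[2] I1 read-ops
[9] I1 finished on DivU
[10] I1→R0
[11] issue I2 (DivU)
[12] I2 read-ops | issue I3 (IntU)
[13] I3 read-ops
[14] I3 finished on IntU
[15] I3→R2
[16] issue I4 (IntU)
[17] I4 read-ops
[18] I4 finished on IntU
[19] I2 finished on DivU | I4→R2
[20] I2→R1 | issue I5 (MulU)
[21] I5 read-ops
[24] I5 finished on MulU
[25] I5→R2
[26] issue I6 (MulU)
[27] I6 read-ops | issue I7 (IntU)
[30] I6 finished on MulU
[31] I6→R3
[32] I7 read-ops
[33] I7 finished on IntU
[34] I7→R2

cycle = 19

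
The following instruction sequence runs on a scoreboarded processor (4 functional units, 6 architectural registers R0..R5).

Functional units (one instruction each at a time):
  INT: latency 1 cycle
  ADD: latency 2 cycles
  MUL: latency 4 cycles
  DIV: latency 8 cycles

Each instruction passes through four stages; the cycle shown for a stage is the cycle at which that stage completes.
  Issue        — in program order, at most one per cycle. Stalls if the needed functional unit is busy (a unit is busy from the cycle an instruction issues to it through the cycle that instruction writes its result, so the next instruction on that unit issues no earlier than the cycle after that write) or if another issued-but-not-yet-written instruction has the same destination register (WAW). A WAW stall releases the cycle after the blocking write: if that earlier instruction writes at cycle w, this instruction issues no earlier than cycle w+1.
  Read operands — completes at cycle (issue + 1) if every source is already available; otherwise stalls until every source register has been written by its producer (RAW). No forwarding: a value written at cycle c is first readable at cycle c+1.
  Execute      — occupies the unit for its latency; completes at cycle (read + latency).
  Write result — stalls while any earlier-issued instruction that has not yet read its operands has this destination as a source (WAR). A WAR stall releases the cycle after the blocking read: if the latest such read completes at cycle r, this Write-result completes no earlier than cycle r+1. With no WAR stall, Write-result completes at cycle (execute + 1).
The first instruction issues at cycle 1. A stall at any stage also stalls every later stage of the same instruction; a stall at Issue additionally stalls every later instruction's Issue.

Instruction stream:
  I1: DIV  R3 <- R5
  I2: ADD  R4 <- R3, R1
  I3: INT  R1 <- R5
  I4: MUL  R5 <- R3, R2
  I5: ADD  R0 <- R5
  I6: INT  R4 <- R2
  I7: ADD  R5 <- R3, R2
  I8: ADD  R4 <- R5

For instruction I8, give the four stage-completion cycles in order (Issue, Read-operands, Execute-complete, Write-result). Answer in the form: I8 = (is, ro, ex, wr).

[1] I1 issues→DIV
[2] I1 reads, I2 issues→ADD
[3] I3 issues→INT
[4] I3 reads, I4 issues→MUL
[5] I3 exec-done
[10] I1 exec-done
[11] I1 writes R3
[12] I2 reads, I4 reads
[13] I3 writes R1
[14] I2 exec-done
[15] I2 writes R4
[16] I4 exec-done, I5 issues→ADD
[17] I4 writes R5, I6 issues→INT
[18] I5 reads, I6 reads
[19] I6 exec-done
[20] I5 exec-done, I6 writes R4
[21] I5 writes R0
[22] I7 issues→ADD
[23] I7 reads
[25] I7 exec-done
[26] I7 writes R5
[27] I8 issues→ADD
[28] I8 reads
[30] I8 exec-done
[31] I8 writes R4

I8 = (27, 28, 30, 31)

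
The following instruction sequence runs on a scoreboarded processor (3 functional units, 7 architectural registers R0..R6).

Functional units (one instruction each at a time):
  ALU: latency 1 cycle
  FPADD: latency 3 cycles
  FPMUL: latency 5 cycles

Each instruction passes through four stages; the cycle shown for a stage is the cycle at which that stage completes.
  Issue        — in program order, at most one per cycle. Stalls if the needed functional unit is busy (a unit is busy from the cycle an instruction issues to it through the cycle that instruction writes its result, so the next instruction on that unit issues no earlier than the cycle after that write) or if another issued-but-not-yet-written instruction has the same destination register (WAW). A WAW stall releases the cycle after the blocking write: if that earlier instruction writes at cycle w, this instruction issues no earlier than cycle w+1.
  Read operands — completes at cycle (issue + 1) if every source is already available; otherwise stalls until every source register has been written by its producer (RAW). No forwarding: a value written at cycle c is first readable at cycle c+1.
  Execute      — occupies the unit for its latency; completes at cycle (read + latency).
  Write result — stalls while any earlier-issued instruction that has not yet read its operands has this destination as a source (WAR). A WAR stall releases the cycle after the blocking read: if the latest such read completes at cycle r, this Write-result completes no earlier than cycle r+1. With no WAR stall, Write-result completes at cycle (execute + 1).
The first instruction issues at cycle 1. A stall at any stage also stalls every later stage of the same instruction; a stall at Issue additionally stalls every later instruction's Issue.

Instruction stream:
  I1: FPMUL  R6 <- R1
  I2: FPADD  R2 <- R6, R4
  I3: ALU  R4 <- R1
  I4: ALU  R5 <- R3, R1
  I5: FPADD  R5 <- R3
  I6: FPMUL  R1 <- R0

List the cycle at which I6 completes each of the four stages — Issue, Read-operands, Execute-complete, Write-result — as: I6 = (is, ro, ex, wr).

I1 -> (1, 2, 7, 8)
I2 -> (2, 9, 12, 13)  // RAW R6: wait I1 write@8
I3 -> (3, 4, 5, 10)  // WAR R4: wait I2 read@9
I4 -> (11, 12, 13, 14)  // struct: ALU busy until I3 writes@10
I5 -> (15, 16, 19, 20)  // WAW R5: wait I4 write@14
I6 -> (16, 17, 22, 23)

I6 = (16, 17, 22, 23)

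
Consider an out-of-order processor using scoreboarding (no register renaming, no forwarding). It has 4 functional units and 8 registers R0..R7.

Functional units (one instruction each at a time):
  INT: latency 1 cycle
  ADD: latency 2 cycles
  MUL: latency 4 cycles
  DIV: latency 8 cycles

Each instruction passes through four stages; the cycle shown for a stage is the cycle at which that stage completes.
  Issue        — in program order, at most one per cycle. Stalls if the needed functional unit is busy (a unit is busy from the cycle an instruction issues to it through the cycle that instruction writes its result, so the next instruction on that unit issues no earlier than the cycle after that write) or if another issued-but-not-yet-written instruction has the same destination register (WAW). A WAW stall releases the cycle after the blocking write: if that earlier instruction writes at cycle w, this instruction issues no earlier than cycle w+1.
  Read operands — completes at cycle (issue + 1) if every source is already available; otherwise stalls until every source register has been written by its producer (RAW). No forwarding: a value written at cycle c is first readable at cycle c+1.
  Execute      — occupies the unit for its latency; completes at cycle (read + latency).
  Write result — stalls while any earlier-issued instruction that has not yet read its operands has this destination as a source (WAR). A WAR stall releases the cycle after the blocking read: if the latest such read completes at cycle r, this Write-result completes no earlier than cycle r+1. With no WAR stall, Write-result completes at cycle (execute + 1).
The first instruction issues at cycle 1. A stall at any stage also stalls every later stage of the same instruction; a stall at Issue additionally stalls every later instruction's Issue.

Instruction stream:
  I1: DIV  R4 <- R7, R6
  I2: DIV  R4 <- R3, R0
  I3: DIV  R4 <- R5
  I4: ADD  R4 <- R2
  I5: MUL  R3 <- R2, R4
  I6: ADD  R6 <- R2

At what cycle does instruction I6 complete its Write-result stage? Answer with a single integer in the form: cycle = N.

cycle 1: I1→DIV
cycle 2: I1 RO
cycle 10: I1 EX
cycle 11: I1 WR R4
cycle 12: I2→DIV
cycle 13: I2 RO
cycle 21: I2 EX
cycle 22: I2 WR R4
cycle 23: I3→DIV
cycle 24: I3 RO
cycle 32: I3 EX
cycle 33: I3 WR R4
cycle 34: I4→ADD
cycle 35: I4 RO; I5→MUL
cycle 37: I4 EX
cycle 38: I4 WR R4
cycle 39: I5 RO; I6→ADD
cycle 40: I6 RO
cycle 42: I6 EX
cycle 43: I5 EX; I6 WR R6
cycle 44: I5 WR R3

cycle = 43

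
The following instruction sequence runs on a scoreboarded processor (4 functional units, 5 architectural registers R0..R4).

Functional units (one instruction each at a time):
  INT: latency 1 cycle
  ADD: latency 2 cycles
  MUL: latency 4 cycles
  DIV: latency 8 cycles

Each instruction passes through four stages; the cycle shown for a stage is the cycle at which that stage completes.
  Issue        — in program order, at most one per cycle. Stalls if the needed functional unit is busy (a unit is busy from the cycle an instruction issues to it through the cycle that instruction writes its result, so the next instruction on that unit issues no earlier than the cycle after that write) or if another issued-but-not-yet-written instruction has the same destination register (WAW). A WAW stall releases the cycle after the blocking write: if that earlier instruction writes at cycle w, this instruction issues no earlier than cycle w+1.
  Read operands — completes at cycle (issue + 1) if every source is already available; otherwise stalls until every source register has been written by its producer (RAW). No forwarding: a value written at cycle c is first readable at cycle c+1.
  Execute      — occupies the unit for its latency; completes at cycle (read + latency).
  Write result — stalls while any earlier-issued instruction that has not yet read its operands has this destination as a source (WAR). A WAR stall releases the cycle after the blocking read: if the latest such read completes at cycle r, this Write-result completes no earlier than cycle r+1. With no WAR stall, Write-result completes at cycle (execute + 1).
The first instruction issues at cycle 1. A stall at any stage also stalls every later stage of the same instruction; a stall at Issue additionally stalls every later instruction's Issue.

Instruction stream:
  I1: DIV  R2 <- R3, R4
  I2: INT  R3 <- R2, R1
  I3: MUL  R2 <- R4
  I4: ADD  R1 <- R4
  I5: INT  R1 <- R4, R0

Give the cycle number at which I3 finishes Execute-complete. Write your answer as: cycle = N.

[1] I1→DIV
[2] I1 RO, I2→INT
[10] I1 EX
[11] I1 WR R2
[12] I2 RO, I3→MUL
[13] I2 EX, I3 RO, I4→ADD
[14] I2 WR R3, I4 RO
[16] I4 EX
[17] I3 EX, I4 WR R1
[18] I3 WR R2, I5→INT
[19] I5 RO
[20] I5 EX
[21] I5 WR R1

cycle = 17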